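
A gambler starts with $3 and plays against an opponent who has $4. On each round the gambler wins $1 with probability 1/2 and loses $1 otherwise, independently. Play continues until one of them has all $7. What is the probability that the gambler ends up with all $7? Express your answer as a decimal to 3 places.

With a fair step, P(i) = ½P(i−1) + ½P(i+1) with P(0)=0, P(7)=1 has the linear solution P(i) = i/7.
P(3) = 3/7 ≈ 0.429.

0.429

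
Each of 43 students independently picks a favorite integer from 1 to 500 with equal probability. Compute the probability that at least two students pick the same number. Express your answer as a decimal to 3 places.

0.844

It's easier to compute the probability that all 43 are distinct.
P(all distinct) = 500/500 · 499/500 · ··· · 458/500 ≈ 0.156.
So the probability of at least one match is 1 − 0.156 = 0.844.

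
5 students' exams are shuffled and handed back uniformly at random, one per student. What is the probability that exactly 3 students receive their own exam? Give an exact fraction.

Choose which 3 of the 5 are fixed: C(5,3) = 10 ways.
The remaining 2 must have no fixed point: D(2) = 1.
P = 10·1/120 = 1/12.

1/12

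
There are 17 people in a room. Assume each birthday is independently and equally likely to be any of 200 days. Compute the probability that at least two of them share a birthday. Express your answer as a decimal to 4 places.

It's easier to compute the probability that all 17 are distinct.
P(all distinct) = 200/200 · 199/200 · ··· · 184/200 ≈ 0.4968.
So the probability of at least one match is 1 − 0.4968 = 0.5032.

0.5032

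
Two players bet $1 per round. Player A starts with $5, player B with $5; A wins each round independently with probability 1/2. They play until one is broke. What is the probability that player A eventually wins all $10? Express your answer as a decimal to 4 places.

0.5000

With a fair step, P(i) = ½P(i−1) + ½P(i+1) with P(0)=0, P(10)=1 has the linear solution P(i) = i/10.
P(5) = 5/10 = 1/2 ≈ 0.5000.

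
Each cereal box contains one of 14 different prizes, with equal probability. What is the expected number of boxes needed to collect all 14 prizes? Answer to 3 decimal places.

45.522

After i distinct types are collected, each trial gives a new one with probability (14−i)/14, so the expected wait for the next new type is 14/(14−i).
E = 14/14 + 14/13 + 14/12 + 14/11 + 14/10 + 14/9 + 14/8 + 14/7 + 14/6 + 14/5 + 14/4 + 14/3 + 14/2 + 14/1 = 1171733/25740 ≈ 45.522.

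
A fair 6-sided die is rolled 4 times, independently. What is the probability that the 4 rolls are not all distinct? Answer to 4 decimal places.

0.7222

P(all 4 different) = 6/6 · 5/6 · ··· · 3/6 ≈ 0.2778.
P(at least two equal) = 1 − 0.2778 = 0.7222.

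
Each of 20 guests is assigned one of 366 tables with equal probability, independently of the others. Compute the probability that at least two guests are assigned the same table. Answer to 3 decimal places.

It's easier to compute the probability that all 20 are distinct.
P(all distinct) = 366/366 · 365/366 · ··· · 347/366 ≈ 0.589.
So the probability of at least one match is 1 − 0.589 = 0.411.

0.411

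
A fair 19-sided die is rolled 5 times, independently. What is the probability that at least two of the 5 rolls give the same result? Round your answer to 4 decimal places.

P(all 5 different) = 19/19 · 18/19 · ··· · 15/19 ≈ 0.5635.
P(at least two equal) = 1 − 0.5635 = 0.4365.

0.4365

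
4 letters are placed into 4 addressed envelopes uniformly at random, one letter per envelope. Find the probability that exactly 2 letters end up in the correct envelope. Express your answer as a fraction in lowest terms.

1/4

Choose which 2 of the 4 are fixed: C(4,2) = 6 ways.
The remaining 2 must have no fixed point: D(2) = 1.
P = 6·1/24 = 1/4.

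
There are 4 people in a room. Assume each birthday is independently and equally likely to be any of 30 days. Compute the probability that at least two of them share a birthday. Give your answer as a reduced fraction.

47/250

It's easier to compute the probability that all 4 are distinct.
P(all distinct) = 30/30 · 29/30 · ··· · 27/30 = 203/250.
So the probability of at least one match is 1 − 203/250 = 47/250.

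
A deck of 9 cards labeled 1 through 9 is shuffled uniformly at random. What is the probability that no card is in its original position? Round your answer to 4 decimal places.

This is the derangement probability: permutations of 9 with no fixed point.
D(9) = 9! · (1 − 1/1! + 1/2! − ··· + (−1)^9/9!) = 133496.
P = 133496/362880 = 16687/45360 ≈ 0.3679.

0.3679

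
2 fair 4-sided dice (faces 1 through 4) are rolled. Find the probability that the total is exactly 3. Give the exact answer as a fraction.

1/8

There are 4^2 = 16 equally likely outcomes.
The number of ordered 2-tuples from {1,…,4} summing to 3 is 2.
P(sum = 3) = 2/16 = 1/8.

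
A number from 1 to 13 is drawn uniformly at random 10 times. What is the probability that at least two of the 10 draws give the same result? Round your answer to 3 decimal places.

P(all 10 different) = 13/13 · 12/13 · ··· · 4/13 ≈ 0.008.
P(at least two equal) = 1 − 0.008 = 0.992.

0.992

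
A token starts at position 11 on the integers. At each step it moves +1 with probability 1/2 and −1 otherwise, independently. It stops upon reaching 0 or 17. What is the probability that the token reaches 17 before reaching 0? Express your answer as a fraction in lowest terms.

11/17

With a fair step, P(i) = ½P(i−1) + ½P(i+1) with P(0)=0, P(17)=1 has the linear solution P(i) = i/17.
P(11) = 11/17.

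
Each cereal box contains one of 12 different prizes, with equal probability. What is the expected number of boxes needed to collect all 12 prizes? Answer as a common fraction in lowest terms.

86021/2310

After i distinct types are collected, each trial gives a new one with probability (12−i)/12, so the expected wait for the next new type is 12/(12−i).
E = 12/12 + 12/11 + 12/10 + 12/9 + 12/8 + 12/7 + 12/6 + 12/5 + 12/4 + 12/3 + 12/2 + 12/1 = 86021/2310.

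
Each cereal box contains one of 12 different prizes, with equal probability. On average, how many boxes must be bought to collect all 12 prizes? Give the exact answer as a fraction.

86021/2310

After i distinct types are collected, each trial gives a new one with probability (12−i)/12, so the expected wait for the next new type is 12/(12−i).
E = 12/12 + 12/11 + 12/10 + 12/9 + 12/8 + 12/7 + 12/6 + 12/5 + 12/4 + 12/3 + 12/2 + 12/1 = 86021/2310.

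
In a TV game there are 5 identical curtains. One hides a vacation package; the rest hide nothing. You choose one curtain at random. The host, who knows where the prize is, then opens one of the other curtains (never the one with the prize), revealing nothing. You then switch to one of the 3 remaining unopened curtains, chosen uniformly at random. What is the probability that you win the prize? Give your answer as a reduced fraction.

Your original curtain holds the prize with probability 1/5, so the other 4 collectively hold it with probability 4/5.
The host can always find an empty curtain to open, so this doesn't change that 4/5; it is now spread over the 3 remaining unopened curtains.
P(win by switching) = (4/5) · (1/3) = 4/15.

4/15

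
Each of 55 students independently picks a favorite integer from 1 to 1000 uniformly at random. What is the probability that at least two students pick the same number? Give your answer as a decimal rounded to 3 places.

It's easier to compute the probability that all 55 are distinct.
P(all distinct) = 1000/1000 · 999/1000 · ··· · 946/1000 ≈ 0.220.
So the probability of at least one match is 1 − 0.220 = 0.780.

0.780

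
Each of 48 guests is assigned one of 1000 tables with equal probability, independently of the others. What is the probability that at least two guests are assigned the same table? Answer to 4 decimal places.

It's easier to compute the probability that all 48 are distinct.
P(all distinct) = 1000/1000 · 999/1000 · ··· · 953/1000 ≈ 0.3178.
So the probability of at least one match is 1 − 0.3178 = 0.6822.

0.6822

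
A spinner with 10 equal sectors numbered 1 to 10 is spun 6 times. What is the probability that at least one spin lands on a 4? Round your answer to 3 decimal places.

P(no spin lands on a 4) = (9/10)^6 ≈ 0.531.
P(at least one) = 1 − 0.531 = 0.469.

0.469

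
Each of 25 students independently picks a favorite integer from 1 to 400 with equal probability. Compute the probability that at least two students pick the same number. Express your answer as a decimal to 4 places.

0.5350

It's easier to compute the probability that all 25 are distinct.
P(all distinct) = 400/400 · 399/400 · ··· · 376/400 ≈ 0.4650.
So the probability of at least one match is 1 − 0.4650 = 0.5350.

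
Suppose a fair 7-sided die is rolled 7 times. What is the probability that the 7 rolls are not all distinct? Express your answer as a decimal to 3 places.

P(all 7 different) = 7/7 · 6/7 · ··· · 1/7 ≈ 0.006.
P(at least two equal) = 1 − 0.006 = 0.994.

0.994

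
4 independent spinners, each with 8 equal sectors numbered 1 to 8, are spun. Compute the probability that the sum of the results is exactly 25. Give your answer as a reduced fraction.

There are 8^4 = 4096 equally likely outcomes.
The number of ordered 4-tuples from {1,…,8} summing to 25 is 120.
P(sum = 25) = 120/4096 = 15/512.

15/512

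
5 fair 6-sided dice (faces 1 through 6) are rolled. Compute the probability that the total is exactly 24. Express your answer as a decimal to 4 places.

There are 6^5 = 7776 equally likely outcomes.
The number of ordered 5-tuples from {1,…,6} summing to 24 is 205.
P(sum = 24) = 205/7776 ≈ 0.0264.

0.0264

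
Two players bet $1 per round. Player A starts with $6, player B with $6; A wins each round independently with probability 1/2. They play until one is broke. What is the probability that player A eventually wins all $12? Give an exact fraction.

With a fair step, P(i) = ½P(i−1) + ½P(i+1) with P(0)=0, P(12)=1 has the linear solution P(i) = i/12.
P(6) = 6/12 = 1/2.

1/2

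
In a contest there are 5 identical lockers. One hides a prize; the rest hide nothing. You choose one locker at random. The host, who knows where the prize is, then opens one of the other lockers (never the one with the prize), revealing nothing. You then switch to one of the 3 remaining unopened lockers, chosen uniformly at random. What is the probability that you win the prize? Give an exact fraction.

4/15

Your original locker holds the prize with probability 1/5, so the other 4 collectively hold it with probability 4/5.
The host can always find an empty locker to open, so this doesn't change that 4/5; it is now spread over the 3 remaining unopened lockers.
P(win by switching) = (4/5) · (1/3) = 4/15.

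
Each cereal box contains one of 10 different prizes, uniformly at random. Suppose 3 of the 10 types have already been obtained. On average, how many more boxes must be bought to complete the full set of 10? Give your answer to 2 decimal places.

Starting from 3 distinct types, each trial gives a new one with probability (10−i)/10 when i types are held, so the wait for the next new type is 10/(10−i).
E = 10/7 + 10/6 + 10/5 + 10/4 + 10/3 + 10/2 + 10/1 = 363/14 ≈ 25.93.

25.93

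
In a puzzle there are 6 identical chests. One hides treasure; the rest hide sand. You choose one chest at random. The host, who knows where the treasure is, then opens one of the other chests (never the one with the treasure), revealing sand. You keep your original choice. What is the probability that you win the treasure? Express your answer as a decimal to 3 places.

0.167

The host can always open an empty chest regardless of your choice, so this gives no information about your original chest.
P(win by staying) = 1/6 ≈ 0.167.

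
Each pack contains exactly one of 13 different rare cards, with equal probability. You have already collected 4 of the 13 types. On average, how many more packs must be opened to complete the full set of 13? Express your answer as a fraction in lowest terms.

92677/2520

Starting from 4 distinct types, each trial gives a new one with probability (13−i)/13 when i types are held, so the wait for the next new type is 13/(13−i).
E = 13/9 + 13/8 + 13/7 + 13/6 + 13/5 + 13/4 + 13/3 + 13/2 + 13/1 = 92677/2520.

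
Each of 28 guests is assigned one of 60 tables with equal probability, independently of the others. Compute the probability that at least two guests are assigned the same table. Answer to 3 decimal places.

0.999

It's easier to compute the probability that all 28 are distinct.
P(all distinct) = 60/60 · 59/60 · ··· · 33/60 ≈ 0.001.
So the probability of at least one match is 1 − 0.001 = 0.999.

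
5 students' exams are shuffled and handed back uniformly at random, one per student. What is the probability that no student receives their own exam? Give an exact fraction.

11/30

This is the derangement probability: permutations of 5 with no fixed point.
D(5) = 5! · (1 − 1/1! + 1/2! − ··· + (−1)^5/5!) = 44.
P = 44/120 = 11/30.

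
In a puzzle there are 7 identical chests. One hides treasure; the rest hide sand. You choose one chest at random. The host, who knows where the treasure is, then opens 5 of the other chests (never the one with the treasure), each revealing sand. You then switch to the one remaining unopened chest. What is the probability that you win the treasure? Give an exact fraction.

6/7

Your original chest holds the treasure with probability 1/7, so the other 6 collectively hold it with probability 6/7.
The host can always find 5 empty chests to open, so the reveals don't change that 6/7; it is now spread over the 1 remaining unopened chest.
P(win by switching) = (6/7) · (1/1) = 6/7.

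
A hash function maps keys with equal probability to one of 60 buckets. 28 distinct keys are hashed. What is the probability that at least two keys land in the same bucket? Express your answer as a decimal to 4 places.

It's easier to compute the probability that all 28 are distinct.
P(all distinct) = 60/60 · 59/60 · ··· · 33/60 ≈ 0.0005.
So the probability of at least one match is 1 − 0.0005 = 0.9995.

0.9995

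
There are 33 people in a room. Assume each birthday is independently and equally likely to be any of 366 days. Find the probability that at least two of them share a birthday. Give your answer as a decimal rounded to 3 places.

0.774

It's easier to compute the probability that all 33 are distinct.
P(all distinct) = 366/366 · 365/366 · ··· · 334/366 ≈ 0.226.
So the probability of at least one match is 1 − 0.226 = 0.774.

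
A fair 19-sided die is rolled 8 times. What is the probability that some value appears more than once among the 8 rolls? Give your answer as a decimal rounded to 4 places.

0.8206

P(all 8 different) = 19/19 · 18/19 · ··· · 12/19 ≈ 0.1794.
P(at least two equal) = 1 − 0.1794 = 0.8206.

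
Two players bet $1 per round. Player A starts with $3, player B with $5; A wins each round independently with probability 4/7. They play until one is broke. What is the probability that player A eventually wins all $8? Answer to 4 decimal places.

Let r = q/p = (3/7)/(4/7) = 3/4. The recurrence P(i) = p·P(i+1) + q·P(i−1) with P(0)=0, P(8)=1 gives P(i) = (1 − r^i)/(1 − r^8).
P(3) = (1 − (3/4)^3) / (1 − (3/4)^8) = 37888/58975 ≈ 0.6424.

0.6424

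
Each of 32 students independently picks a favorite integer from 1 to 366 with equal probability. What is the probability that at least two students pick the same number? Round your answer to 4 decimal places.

It's easier to compute the probability that all 32 are distinct.
P(all distinct) = 366/366 · 365/366 · ··· · 335/366 ≈ 0.2476.
So the probability of at least one match is 1 − 0.2476 = 0.7524.

0.7524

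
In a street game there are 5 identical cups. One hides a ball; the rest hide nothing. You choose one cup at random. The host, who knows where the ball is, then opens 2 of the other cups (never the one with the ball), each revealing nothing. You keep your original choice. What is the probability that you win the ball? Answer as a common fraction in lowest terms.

The host can always open 2 empty cups regardless of your choice, so the reveals give no information about your original cup.
P(win by staying) = 1/5.

1/5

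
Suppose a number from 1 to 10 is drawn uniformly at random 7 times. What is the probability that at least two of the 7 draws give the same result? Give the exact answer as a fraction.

2936/3125

P(all 7 different) = 10/10 · 9/10 · ··· · 4/10 = 189/3125.
P(at least two equal) = 1 − 189/3125 = 2936/3125.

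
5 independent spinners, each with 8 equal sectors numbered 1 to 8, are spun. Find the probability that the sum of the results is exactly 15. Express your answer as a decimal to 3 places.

There are 8^5 = 32768 equally likely outcomes.
The number of ordered 5-tuples from {1,…,8} summing to 15 is 926.
P(sum = 15) = 926/32768 = 463/16384 ≈ 0.028.

0.028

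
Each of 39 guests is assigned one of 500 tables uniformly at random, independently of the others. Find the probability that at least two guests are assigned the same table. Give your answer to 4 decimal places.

0.7816

It's easier to compute the probability that all 39 are distinct.
P(all distinct) = 500/500 · 499/500 · ··· · 462/500 ≈ 0.2184.
So the probability of at least one match is 1 − 0.2184 = 0.7816.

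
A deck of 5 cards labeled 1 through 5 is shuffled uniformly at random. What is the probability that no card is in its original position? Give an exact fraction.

11/30

This is the derangement probability: permutations of 5 with no fixed point.
D(5) = 5! · (1 − 1/1! + 1/2! − ··· + (−1)^5/5!) = 44.
P = 44/120 = 11/30.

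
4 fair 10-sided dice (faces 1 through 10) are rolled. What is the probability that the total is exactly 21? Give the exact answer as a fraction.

There are 10^4 = 10000 equally likely outcomes.
The number of ordered 4-tuples from {1,…,10} summing to 21 is 660.
P(sum = 21) = 660/10000 = 33/500.

33/500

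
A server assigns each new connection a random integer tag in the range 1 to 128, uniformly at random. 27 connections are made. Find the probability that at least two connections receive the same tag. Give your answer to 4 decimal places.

It's easier to compute the probability that all 27 are distinct.
P(all distinct) = 128/128 · 127/128 · ··· · 102/128 ≈ 0.0521.
So the probability of at least one match is 1 − 0.0521 = 0.9479.

0.9479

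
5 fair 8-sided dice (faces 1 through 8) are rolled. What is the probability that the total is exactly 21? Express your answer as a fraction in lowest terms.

595/8192

There are 8^5 = 32768 equally likely outcomes.
The number of ordered 5-tuples from {1,…,8} summing to 21 is 2380.
P(sum = 21) = 2380/32768 = 595/8192.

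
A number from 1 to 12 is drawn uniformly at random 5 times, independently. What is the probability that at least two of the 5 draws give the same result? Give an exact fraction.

89/144

P(all 5 different) = 12/12 · 11/12 · ··· · 8/12 = 55/144.
P(at least two equal) = 1 − 55/144 = 89/144.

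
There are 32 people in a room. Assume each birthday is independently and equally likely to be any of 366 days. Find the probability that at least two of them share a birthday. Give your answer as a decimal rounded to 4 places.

0.7524

It's easier to compute the probability that all 32 are distinct.
P(all distinct) = 366/366 · 365/366 · ··· · 335/366 ≈ 0.2476.
So the probability of at least one match is 1 − 0.2476 = 0.7524.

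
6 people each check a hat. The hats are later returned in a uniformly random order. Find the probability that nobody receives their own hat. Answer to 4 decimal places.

0.3681

This is the derangement probability: permutations of 6 with no fixed point.
D(6) = 6! · (1 − 1/1! + 1/2! − ··· + (−1)^6/6!) = 265.
P = 265/720 = 53/144 ≈ 0.3681.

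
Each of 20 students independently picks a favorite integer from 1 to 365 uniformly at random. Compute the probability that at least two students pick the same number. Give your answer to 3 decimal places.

It's easier to compute the probability that all 20 are distinct.
P(all distinct) = 365/365 · 364/365 · ··· · 346/365 ≈ 0.589.
So the probability of at least one match is 1 − 0.589 = 0.411.

0.411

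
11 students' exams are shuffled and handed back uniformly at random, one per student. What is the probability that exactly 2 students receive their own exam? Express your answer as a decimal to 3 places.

Choose which 2 of the 11 are fixed: C(11,2) = 55 ways.
The remaining 9 must have no fixed point: D(9) = 133496.
P = 55·133496/39916800 = 16687/90720 ≈ 0.184.

0.184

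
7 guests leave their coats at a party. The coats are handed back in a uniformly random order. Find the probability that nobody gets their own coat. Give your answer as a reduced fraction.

This is the derangement probability: permutations of 7 with no fixed point.
D(7) = 7! · (1 − 1/1! + 1/2! − ··· + (−1)^7/7!) = 1854.
P = 1854/5040 = 103/280.

103/280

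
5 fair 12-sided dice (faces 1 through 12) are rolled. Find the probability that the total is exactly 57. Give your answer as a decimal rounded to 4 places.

0.0001

There are 12^5 = 248832 equally likely outcomes.
The number of ordered 5-tuples from {1,…,12} summing to 57 is 35.
P(sum = 57) = 35/248832 ≈ 0.0001.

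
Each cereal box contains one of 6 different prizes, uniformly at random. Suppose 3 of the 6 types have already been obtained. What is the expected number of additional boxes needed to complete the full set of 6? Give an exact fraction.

Starting from 3 distinct types, each trial gives a new one with probability (6−i)/6 when i types are held, so the wait for the next new type is 6/(6−i).
E = 6/3 + 6/2 + 6/1 = 11.

11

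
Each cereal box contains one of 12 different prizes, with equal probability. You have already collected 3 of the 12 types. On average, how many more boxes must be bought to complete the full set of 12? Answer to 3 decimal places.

Starting from 3 distinct types, each trial gives a new one with probability (12−i)/12 when i types are held, so the wait for the next new type is 12/(12−i).
E = 12/9 + 12/8 + 12/7 + 12/6 + 12/5 + 12/4 + 12/3 + 12/2 + 12/1 = 7129/210 ≈ 33.948.

33.948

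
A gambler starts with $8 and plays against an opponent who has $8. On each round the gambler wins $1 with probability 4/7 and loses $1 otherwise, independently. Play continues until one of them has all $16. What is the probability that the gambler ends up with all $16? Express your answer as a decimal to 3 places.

0.909

Let r = q/p = (3/7)/(4/7) = 3/4. The recurrence P(i) = p·P(i+1) + q·P(i−1) with P(0)=0, P(16)=1 gives P(i) = (1 − r^i)/(1 − r^16).
P(8) = (1 − (3/4)^8) / (1 − (3/4)^16) = 65536/72097 ≈ 0.909.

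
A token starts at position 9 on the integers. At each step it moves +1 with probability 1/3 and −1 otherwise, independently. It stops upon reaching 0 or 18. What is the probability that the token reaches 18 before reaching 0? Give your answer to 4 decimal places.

Let r = q/p = (2/3)/(1/3) = 2. The recurrence P(i) = p·P(i+1) + q·P(i−1) with P(0)=0, P(18)=1 gives P(i) = (1 − r^i)/(1 − r^18).
P(9) = (1 − (2)^9) / (1 − (2)^18) = 1/513 ≈ 0.0019.

0.0019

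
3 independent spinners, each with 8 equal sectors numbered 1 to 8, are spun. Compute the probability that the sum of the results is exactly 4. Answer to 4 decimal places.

0.0059

There are 8^3 = 512 equally likely outcomes.
The number of ordered 3-tuples from {1,…,8} summing to 4 is 3.
P(sum = 4) = 3/512 ≈ 0.0059.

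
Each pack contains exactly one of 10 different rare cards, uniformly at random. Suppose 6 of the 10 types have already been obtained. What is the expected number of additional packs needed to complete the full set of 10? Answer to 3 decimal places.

Starting from 6 distinct types, each trial gives a new one with probability (10−i)/10 when i types are held, so the wait for the next new type is 10/(10−i).
E = 10/4 + 10/3 + 10/2 + 10/1 = 125/6 ≈ 20.833.

20.833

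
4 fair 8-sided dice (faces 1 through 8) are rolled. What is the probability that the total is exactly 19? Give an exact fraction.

There are 8^4 = 4096 equally likely outcomes.
The number of ordered 4-tuples from {1,…,8} summing to 19 is 336.
P(sum = 19) = 336/4096 = 21/256.

21/256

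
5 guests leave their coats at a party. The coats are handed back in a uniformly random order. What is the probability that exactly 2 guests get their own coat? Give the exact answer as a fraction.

1/6

Choose which 2 of the 5 are fixed: C(5,2) = 10 ways.
The remaining 3 must have no fixed point: D(3) = 2.
P = 10·2/120 = 1/6.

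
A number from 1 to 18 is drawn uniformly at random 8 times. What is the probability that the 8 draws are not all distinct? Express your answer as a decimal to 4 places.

0.8399

P(all 8 different) = 18/18 · 17/18 · ··· · 11/18 ≈ 0.1601.
P(at least two equal) = 1 − 0.1601 = 0.8399.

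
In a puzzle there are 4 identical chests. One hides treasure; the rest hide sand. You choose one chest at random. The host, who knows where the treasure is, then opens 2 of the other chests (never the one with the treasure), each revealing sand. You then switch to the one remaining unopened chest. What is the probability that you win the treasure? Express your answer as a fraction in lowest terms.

3/4

Your original chest holds the treasure with probability 1/4, so the other 3 collectively hold it with probability 3/4.
The host can always find 2 empty chests to open, so the reveals don't change that 3/4; it is now spread over the 1 remaining unopened chest.
P(win by switching) = (3/4) · (1/1) = 3/4.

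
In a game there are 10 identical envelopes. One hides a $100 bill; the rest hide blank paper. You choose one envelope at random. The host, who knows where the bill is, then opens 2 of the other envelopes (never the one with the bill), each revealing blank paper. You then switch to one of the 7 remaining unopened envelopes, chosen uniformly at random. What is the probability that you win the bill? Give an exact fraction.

Your original envelope holds the bill with probability 1/10, so the other 9 collectively hold it with probability 9/10.
The host can always find 2 empty envelopes to open, so the reveals don't change that 9/10; it is now spread over the 7 remaining unopened envelopes.
P(win by switching) = (9/10) · (1/7) = 9/70.

9/70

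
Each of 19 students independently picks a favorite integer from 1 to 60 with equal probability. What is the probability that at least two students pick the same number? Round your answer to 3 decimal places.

It's easier to compute the probability that all 19 are distinct.
P(all distinct) = 60/60 · 59/60 · ··· · 42/60 ≈ 0.041.
So the probability of at least one match is 1 − 0.041 = 0.959.

0.959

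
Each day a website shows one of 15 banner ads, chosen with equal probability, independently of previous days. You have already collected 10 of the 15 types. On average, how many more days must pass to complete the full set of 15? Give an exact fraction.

137/4

Starting from 10 distinct types, each trial gives a new one with probability (15−i)/15 when i types are held, so the wait for the next new type is 15/(15−i).
E = 15/5 + 15/4 + 15/3 + 15/2 + 15/1 = 137/4.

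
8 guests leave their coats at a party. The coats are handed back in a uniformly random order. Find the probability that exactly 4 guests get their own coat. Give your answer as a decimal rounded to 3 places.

0.016

Choose which 4 of the 8 are fixed: C(8,4) = 70 ways.
The remaining 4 must have no fixed point: D(4) = 9.
P = 70·9/40320 = 1/64 ≈ 0.016.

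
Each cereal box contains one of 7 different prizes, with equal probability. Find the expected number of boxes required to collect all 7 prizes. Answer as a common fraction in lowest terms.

After i distinct types are collected, each trial gives a new one with probability (7−i)/7, so the expected wait for the next new type is 7/(7−i).
E = 7/7 + 7/6 + 7/5 + 7/4 + 7/3 + 7/2 + 7/1 = 363/20.

363/20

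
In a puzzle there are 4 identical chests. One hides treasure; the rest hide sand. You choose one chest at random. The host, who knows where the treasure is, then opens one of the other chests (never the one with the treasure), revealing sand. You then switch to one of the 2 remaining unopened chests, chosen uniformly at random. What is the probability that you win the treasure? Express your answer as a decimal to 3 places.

0.375

Your original chest holds the treasure with probability 1/4, so the other 3 collectively hold it with probability 3/4.
The host can always find an empty chest to open, so this doesn't change that 3/4; it is now spread over the 2 remaining unopened chests.
P(win by switching) = (3/4) · (1/2) = 3/8 ≈ 0.375.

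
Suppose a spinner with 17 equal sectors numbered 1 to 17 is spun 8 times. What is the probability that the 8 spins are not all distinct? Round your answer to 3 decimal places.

P(all 8 different) = 17/17 · 16/17 · ··· · 10/17 ≈ 0.141.
P(at least two equal) = 1 − 0.141 = 0.859.

0.859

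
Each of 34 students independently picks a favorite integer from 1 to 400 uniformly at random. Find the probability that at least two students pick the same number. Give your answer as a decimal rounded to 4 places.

0.7639

It's easier to compute the probability that all 34 are distinct.
P(all distinct) = 400/400 · 399/400 · ··· · 367/400 ≈ 0.2361.
So the probability of at least one match is 1 − 0.2361 = 0.7639.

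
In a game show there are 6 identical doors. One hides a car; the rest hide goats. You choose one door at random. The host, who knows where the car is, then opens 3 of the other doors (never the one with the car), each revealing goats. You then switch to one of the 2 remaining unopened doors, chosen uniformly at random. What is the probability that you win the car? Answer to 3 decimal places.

0.417

Your original door holds the car with probability 1/6, so the other 5 collectively hold it with probability 5/6.
The host can always find 3 empty doors to open, so the reveals don't change that 5/6; it is now spread over the 2 remaining unopened doors.
P(win by switching) = (5/6) · (1/2) = 5/12 ≈ 0.417.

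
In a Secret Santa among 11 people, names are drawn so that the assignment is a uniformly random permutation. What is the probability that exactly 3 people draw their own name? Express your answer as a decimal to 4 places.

0.0613

Choose which 3 of the 11 are fixed: C(11,3) = 165 ways.
The remaining 8 must have no fixed point: D(8) = 14833.
P = 165·14833/39916800 = 2119/34560 ≈ 0.0613.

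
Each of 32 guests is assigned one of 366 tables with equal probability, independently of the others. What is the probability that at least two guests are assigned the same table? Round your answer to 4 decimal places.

It's easier to compute the probability that all 32 are distinct.
P(all distinct) = 366/366 · 365/366 · ··· · 335/366 ≈ 0.2476.
So the probability of at least one match is 1 − 0.2476 = 0.7524.

0.7524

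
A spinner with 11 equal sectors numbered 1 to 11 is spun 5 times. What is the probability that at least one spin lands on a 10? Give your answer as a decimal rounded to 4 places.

P(no spin lands on a 10) = (10/11)^5 ≈ 0.6209.
P(at least one) = 1 − 0.6209 = 0.3791.

0.3791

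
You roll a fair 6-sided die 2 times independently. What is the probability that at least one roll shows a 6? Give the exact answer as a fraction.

P(no roll shows a 6) = (5/6)^2 = 25/36.
P(at least one) = 1 − 25/36 = 11/36.

11/36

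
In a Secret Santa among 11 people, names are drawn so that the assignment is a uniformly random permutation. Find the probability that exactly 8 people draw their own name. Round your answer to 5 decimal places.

0.00001

Choose which 8 of the 11 are fixed: C(11,8) = 165 ways.
The remaining 3 must have no fixed point: D(3) = 2.
P = 165·2/39916800 = 1/120960 ≈ 0.00001.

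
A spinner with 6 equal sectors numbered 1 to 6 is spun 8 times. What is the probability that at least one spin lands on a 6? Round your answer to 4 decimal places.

0.7674

P(no spin lands on a 6) = (5/6)^8 ≈ 0.2326.
P(at least one) = 1 − 0.2326 = 0.7674.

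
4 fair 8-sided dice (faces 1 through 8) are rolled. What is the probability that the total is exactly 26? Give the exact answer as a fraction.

21/1024

There are 8^4 = 4096 equally likely outcomes.
The number of ordered 4-tuples from {1,…,8} summing to 26 is 84.
P(sum = 26) = 84/4096 = 21/1024.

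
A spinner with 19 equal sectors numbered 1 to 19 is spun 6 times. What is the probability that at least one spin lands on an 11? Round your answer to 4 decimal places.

P(no spin lands on an 11) = (18/19)^6 ≈ 0.7230.
P(at least one) = 1 − 0.7230 = 0.2770.

0.2770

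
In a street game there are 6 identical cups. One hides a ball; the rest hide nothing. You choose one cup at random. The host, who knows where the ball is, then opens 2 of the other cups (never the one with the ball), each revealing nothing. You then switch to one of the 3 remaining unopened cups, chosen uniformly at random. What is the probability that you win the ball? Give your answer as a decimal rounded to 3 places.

Your original cup holds the ball with probability 1/6, so the other 5 collectively hold it with probability 5/6.
The host can always find 2 empty cups to open, so the reveals don't change that 5/6; it is now spread over the 3 remaining unopened cups.
P(win by switching) = (5/6) · (1/3) = 5/18 ≈ 0.278.

0.278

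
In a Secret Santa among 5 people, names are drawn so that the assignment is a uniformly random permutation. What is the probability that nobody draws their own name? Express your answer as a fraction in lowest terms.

This is the derangement probability: permutations of 5 with no fixed point.
D(5) = 5! · (1 − 1/1! + 1/2! − ··· + (−1)^5/5!) = 44.
P = 44/120 = 11/30.

11/30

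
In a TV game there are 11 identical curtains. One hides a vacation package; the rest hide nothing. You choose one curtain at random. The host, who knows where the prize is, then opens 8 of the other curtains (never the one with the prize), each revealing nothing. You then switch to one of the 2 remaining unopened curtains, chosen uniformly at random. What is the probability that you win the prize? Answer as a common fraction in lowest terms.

5/11

Your original curtain holds the prize with probability 1/11, so the other 10 collectively hold it with probability 10/11.
The host can always find 8 empty curtains to open, so the reveals don't change that 10/11; it is now spread over the 2 remaining unopened curtains.
P(win by switching) = (10/11) · (1/2) = 5/11.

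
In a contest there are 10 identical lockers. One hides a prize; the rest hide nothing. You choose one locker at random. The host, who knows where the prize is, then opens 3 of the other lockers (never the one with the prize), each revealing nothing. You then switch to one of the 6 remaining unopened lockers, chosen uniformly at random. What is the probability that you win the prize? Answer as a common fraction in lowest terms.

Your original locker holds the prize with probability 1/10, so the other 9 collectively hold it with probability 9/10.
The host can always find 3 empty lockers to open, so the reveals don't change that 9/10; it is now spread over the 6 remaining unopened lockers.
P(win by switching) = (9/10) · (1/6) = 3/20.

3/20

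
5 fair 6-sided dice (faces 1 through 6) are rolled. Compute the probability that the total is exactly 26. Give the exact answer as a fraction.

35/3888

There are 6^5 = 7776 equally likely outcomes.
The number of ordered 5-tuples from {1,…,6} summing to 26 is 70.
P(sum = 26) = 70/7776 = 35/3888.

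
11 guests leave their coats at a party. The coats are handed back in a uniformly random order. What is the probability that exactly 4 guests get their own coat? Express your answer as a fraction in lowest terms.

Choose which 4 of the 11 are fixed: C(11,4) = 330 ways.
The remaining 7 must have no fixed point: D(7) = 1854.
P = 330·1854/39916800 = 103/6720.

103/6720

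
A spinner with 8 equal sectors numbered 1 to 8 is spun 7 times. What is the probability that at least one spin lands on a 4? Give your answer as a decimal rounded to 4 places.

P(no spin lands on a 4) = (7/8)^7 ≈ 0.3927.
P(at least one) = 1 − 0.3927 = 0.6073.

0.6073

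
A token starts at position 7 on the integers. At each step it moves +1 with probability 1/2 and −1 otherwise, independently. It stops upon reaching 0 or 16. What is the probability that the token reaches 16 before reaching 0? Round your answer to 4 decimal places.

0.4375

With a fair step, P(i) = ½P(i−1) + ½P(i+1) with P(0)=0, P(16)=1 has the linear solution P(i) = i/16.
P(7) = 7/16 ≈ 0.4375.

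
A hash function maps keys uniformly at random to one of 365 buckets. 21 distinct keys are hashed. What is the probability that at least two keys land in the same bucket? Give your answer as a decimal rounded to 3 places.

0.444

It's easier to compute the probability that all 21 are distinct.
P(all distinct) = 365/365 · 364/365 · ··· · 345/365 ≈ 0.556.
So the probability of at least one match is 1 − 0.556 = 0.444.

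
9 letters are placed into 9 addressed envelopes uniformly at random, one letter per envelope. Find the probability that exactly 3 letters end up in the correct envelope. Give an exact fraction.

Choose which 3 of the 9 are fixed: C(9,3) = 84 ways.
The remaining 6 must have no fixed point: D(6) = 265.
P = 84·265/362880 = 53/864.

53/864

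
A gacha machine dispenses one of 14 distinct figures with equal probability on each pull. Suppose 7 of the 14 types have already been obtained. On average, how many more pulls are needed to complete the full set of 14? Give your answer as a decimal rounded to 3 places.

Starting from 7 distinct types, each trial gives a new one with probability (14−i)/14 when i types are held, so the wait for the next new type is 14/(14−i).
E = 14/7 + 14/6 + 14/5 + 14/4 + 14/3 + 14/2 + 14/1 = 363/10 ≈ 36.300.

36.300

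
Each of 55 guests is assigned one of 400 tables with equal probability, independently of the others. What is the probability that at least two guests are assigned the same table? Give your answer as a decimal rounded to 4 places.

0.9796

It's easier to compute the probability that all 55 are distinct.
P(all distinct) = 400/400 · 399/400 · ··· · 346/400 ≈ 0.0204.
So the probability of at least one match is 1 − 0.0204 = 0.9796.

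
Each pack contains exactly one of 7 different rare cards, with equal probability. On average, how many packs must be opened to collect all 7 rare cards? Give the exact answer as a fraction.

After i distinct types are collected, each trial gives a new one with probability (7−i)/7, so the expected wait for the next new type is 7/(7−i).
E = 7/7 + 7/6 + 7/5 + 7/4 + 7/3 + 7/2 + 7/1 = 363/20.

363/20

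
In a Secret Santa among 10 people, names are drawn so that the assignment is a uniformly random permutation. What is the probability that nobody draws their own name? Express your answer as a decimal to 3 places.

0.368

This is the derangement probability: permutations of 10 with no fixed point.
D(10) = 10! · (1 − 1/1! + 1/2! − ··· + (−1)^10/10!) = 1334961.
P = 1334961/3628800 = 16481/44800 ≈ 0.368.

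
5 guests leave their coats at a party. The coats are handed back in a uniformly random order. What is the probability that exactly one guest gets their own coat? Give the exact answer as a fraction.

3/8

Choose which one is fixed: C(5,1) = 5 ways.
The remaining 4 must have no fixed point: D(4) = 9.
P = 5·9/120 = 3/8.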